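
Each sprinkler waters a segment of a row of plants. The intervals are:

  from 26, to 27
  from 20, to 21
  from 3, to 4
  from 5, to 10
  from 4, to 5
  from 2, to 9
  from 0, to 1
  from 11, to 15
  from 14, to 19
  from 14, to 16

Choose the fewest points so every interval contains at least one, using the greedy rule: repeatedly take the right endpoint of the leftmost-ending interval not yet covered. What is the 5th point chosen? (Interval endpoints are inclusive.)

Process intervals by earliest right end; each time one isn't hit yet, stab at its right endpoint.
By right end: [0,1]  [3,4]  [4,5]  [2,9]  [5,10]  [11,15]  [14,16]  [14,19]  [20,21]  [26,27]
[0,1] uncovered → point at 1; [3,4] uncovered → point at 4; [5,10] uncovered → point at 10; [11,15] uncovered → point at 15; [20,21] uncovered → point at 21; [26,27] uncovered → point at 27.
Points: 1, 4, 10, 15, 21, 27 (6 total).

21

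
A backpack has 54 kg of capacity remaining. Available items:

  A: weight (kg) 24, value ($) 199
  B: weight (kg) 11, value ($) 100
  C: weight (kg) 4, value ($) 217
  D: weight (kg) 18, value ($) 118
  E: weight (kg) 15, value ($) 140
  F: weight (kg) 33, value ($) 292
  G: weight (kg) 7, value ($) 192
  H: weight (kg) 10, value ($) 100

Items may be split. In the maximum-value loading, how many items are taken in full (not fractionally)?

Greedy by value/weight ratio, highest first.
Ratios (sorted): C 54.25, G 27.43, H 10.00, E 9.33, B 9.09, F 8.85, A 8.29, D 6.56
take C (4 @ 217); take G (7 @ 192); take H (10 @ 100); take E (15 @ 140); take B (11 @ 100); take 7/33 of F → 61.94. Capacity used 54/54.
5 item(s) taken whole; one partial (take 7/33 of F).

5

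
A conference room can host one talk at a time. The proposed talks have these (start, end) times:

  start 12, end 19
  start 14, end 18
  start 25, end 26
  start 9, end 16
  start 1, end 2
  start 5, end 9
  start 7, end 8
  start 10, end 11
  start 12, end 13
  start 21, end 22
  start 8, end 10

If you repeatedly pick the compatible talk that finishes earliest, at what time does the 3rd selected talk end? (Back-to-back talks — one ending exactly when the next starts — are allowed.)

10

By end time: (1,2), (7,8), (5,9), (8,10), (10,11), (12,13), (9,16), (14,18), (12,19), (21,22), (25,26).
Pick (1,2); next start ≥ 2 → (7,8); next start ≥ 8 → (8,10); next start ≥ 10 → (10,11); next start ≥ 11 → (12,13); next start ≥ 13 → (14,18); next start ≥ 18 → (21,22); next start ≥ 22 → (25,26).
Selected: (1,2) (7,8) (8,10) (10,11) (12,13) (14,18) (21,22) (25,26)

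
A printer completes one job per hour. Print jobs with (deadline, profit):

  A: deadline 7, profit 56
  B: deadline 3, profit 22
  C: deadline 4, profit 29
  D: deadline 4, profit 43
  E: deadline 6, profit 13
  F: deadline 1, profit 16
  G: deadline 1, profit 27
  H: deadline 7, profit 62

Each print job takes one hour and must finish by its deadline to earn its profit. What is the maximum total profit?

252

Take jobs in profit order; each goes to the latest open slot no later than its deadline.
Profit order: H=62 A=56 D=43 C=29 G=27 B=22 F=16 E=13
Assign: H→slot 7, A→slot 6, D→slot 4, C→slot 3, G→slot 1, B→slot 2, F skipped, E→slot 5.
Slots: [1:G] [2:B] [3:C] [4:D] [5:E] [6:A] [7:H]
Profit = 27 + 22 + 29 + 43 + 13 + 56 + 62 = 252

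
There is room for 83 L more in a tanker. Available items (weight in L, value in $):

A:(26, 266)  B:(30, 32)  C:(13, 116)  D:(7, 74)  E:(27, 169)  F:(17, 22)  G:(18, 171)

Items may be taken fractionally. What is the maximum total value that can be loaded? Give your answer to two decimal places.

Greedy by value/weight ratio, highest first.
Order: D (74/7=10.57) > A (266/26=10.23) > G (171/18=9.50) > C (116/13=8.92) > E (169/27=6.26) > F (22/17=1.29) > B (32/30=1.07)
Fill: take D (7 @ 74) → take A (26 @ 266) → take G (18 @ 171) → take C (13 @ 116) → take 19/27 of E → 118.93; 83/83 used.
Total value = 745.93

745.93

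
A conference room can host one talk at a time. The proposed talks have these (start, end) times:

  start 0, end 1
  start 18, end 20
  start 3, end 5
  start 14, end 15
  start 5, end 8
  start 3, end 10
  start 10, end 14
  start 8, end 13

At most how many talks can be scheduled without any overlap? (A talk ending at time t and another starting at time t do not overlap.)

6

Greedy by earliest finish: after sorting by end time, pick each interval compatible with the last pick.
Sorted by end: (0,1)  (3,5)  (5,8)  (3,10)  (8,13)  (10,14)  (14,15)  (18,20)
take (0,1); take (3,5); take (5,8); take (8,13); take (14,15); take (18,20).
Selected 6 talks.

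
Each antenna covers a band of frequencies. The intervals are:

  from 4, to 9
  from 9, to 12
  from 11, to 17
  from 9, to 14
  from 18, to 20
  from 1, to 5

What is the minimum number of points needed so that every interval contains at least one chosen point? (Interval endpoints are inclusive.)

3

Sorted: [1,5] [4,9] [9,12] [9,14] [11,17] [18,20]
{[1,5],[4,9]} hit by 5; {[9,12],[9,14],[11,17]} hit by 12; {[18,20]} hit by 20.
Points: 5, 12, 20 (3 total).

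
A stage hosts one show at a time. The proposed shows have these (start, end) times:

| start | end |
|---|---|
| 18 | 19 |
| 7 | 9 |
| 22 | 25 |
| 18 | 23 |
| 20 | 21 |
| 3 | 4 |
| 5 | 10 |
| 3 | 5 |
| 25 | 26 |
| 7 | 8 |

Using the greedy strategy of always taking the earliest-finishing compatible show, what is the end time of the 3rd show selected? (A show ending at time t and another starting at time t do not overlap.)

19

Order by finish time; keep every interval that doesn't clash with the previous kept one.
By end time: (3,4), (3,5), (7,8), (7,9), (5,10), (18,19), (20,21), (18,23), (22,25), (25,26).
Pick (3,4); next start ≥ 4 → (7,8); next start ≥ 8 → (18,19); next start ≥ 19 → (20,21); next start ≥ 21 → (22,25); next start ≥ 25 → (25,26).
Selected: (3,4) (7,8) (18,19) (20,21) (22,25) (25,26)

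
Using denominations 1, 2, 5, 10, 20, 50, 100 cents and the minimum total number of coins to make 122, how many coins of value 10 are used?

0

122 = 1×100 + 1×20 + 1×2
Count of 10: 0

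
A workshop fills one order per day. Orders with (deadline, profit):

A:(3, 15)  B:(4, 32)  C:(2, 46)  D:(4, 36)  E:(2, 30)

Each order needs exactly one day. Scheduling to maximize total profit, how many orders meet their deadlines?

Profit order: C=46 D=36 B=32 E=30 A=15
Assign: C→slot 2, D→slot 4, B→slot 3, E→slot 1, A skipped.
Slots: [1:E] [2:C] [3:B] [4:D]
4 of 5 scheduled.

4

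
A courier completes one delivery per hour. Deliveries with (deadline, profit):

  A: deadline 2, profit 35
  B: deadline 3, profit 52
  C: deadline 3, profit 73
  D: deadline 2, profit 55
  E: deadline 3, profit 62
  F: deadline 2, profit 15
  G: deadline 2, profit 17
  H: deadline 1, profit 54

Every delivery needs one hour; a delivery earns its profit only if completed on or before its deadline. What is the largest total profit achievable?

190

Take jobs in profit order; each goes to the latest open slot no later than its deadline.
Profit order: C=73 E=62 D=55 H=54 B=52 A=35 G=17 F=15
Assign: C→slot 3, E→slot 2, D→slot 1, H skipped, B skipped, A skipped, G skipped, F skipped.
Slots: [1:D] [2:E] [3:C]
Profit = 55 + 62 + 73 = 190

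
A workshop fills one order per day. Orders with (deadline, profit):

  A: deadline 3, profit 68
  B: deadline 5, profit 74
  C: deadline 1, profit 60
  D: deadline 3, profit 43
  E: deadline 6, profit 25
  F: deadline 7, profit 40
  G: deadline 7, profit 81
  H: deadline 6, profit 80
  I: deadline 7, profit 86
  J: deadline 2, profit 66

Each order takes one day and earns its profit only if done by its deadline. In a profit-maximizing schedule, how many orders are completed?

Take jobs in profit order; each goes to the latest open slot no later than its deadline.
Profit order: I=86 G=81 H=80 B=74 A=68 J=66 C=60 D=43 F=40 E=25
Assign: I→slot 7, G→slot 6, H→slot 5, B→slot 4, A→slot 3, J→slot 2, C→slot 1, D skipped, F skipped, E skipped.
Slots: [1:C] [2:J] [3:A] [4:B] [5:H] [6:G] [7:I]
7 of 10 scheduled.

7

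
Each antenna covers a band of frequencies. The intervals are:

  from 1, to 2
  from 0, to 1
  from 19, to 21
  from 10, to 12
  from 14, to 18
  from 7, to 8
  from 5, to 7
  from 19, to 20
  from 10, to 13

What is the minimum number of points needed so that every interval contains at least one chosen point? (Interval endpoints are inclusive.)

Process intervals by earliest right end; each time one isn't hit yet, stab at its right endpoint.
Sorted: [0,1] [1,2] [5,7] [7,8] [10,12] [10,13] [14,18] [19,20] [19,21]
{[0,1],[1,2]} hit by 1; {[5,7],[7,8]} hit by 7; {[10,12],[10,13]} hit by 12; {[14,18]} hit by 18; {[19,20],[19,21]} hit by 20.
Points: 1, 7, 12, 18, 20 (5 total).

5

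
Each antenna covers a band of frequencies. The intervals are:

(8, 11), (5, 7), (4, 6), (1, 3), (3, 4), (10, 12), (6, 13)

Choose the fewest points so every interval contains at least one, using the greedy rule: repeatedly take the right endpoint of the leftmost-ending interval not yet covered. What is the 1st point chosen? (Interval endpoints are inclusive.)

By right end: [1,3]  [3,4]  [4,6]  [5,7]  [8,11]  [10,12]  [6,13]
[1,3] uncovered → point at 3; [4,6] uncovered → point at 6; [8,11] uncovered → point at 11.
Points: 3, 6, 11 (3 total).

3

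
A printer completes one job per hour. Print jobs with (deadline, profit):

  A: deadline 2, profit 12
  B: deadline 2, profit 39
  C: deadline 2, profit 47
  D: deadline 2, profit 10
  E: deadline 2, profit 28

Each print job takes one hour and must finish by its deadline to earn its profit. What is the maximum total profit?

Profit order: C=47 B=39 E=28 A=12 D=10
Assign: C→slot 2, B→slot 1, E skipped, A skipped, D skipped.
Slots: [1:B] [2:C]
Profit = 39 + 47 = 86

86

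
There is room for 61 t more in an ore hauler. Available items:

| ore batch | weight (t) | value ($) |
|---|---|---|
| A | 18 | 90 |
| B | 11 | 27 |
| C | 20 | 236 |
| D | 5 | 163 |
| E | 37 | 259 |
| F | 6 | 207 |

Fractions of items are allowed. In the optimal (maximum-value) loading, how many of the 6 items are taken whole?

3

Greedy by value/weight ratio, highest first.
Order: F (207/6=34.50) > D (163/5=32.60) > C (236/20=11.80) > E (259/37=7.00) > A (90/18=5.00) > B (27/11=2.45)
Fill: take F (6 @ 207) → take D (5 @ 163) → take C (20 @ 236) → take 30/37 of E → 210.00; 61/61 used.
3 item(s) taken whole; one partial (take 30/37 of E).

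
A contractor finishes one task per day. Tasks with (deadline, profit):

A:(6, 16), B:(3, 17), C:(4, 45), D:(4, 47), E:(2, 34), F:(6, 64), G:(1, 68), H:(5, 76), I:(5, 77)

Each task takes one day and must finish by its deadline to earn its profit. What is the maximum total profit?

377

By profit: I(d5,77), H(d5,76), G(d1,68), F(d6,64), D(d4,47), C(d4,45), E(d2,34), B(d3,17), A(d6,16)
I→slot 5; H→slot 4; G→slot 1; F→slot 6; D→slot 3; C→slot 2; E skipped; B skipped; A skipped.
Profit = 68 + 45 + 47 + 76 + 77 + 64 = 377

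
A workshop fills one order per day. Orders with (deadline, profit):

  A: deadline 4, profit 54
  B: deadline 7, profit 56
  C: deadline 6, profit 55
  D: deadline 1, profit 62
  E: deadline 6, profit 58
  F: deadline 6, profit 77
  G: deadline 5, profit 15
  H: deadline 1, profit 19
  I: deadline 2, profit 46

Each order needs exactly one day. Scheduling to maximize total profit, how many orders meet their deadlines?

7

Sort by profit descending; place each in the latest free slot ≤ its deadline.
By profit: F(d6,77), D(d1,62), E(d6,58), B(d7,56), C(d6,55), A(d4,54), I(d2,46), H(d1,19), G(d5,15)
F→slot 6; D→slot 1; E→slot 5; B→slot 7; C→slot 4; A→slot 3; I→slot 2; H skipped; G skipped.
7 of 9 scheduled.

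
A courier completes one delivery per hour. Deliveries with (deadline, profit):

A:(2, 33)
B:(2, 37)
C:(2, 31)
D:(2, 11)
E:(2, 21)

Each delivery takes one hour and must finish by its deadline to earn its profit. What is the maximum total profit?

70

Take jobs in profit order; each goes to the latest open slot no later than its deadline.
By profit: B(d2,37), A(d2,33), C(d2,31), E(d2,21), D(d2,11)
B→slot 2; A→slot 1; C skipped; E skipped; D skipped.
Profit = 33 + 37 = 70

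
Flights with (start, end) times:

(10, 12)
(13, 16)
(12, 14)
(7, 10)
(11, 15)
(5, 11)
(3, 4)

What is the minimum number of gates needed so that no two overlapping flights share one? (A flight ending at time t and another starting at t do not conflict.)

The answer is the maximum number of intervals overlapping at any instant.
starts: [3, 5, 7, 10, 11, 12, 13]
ends:   [4, 10, 11, 12, 14, 15, 16]
s3→1 e4→0 s5→1 s7→2 e10→1 s10→2 e11→1 s11→2 e12→1 s12→2 s13→3  — peak 3.

3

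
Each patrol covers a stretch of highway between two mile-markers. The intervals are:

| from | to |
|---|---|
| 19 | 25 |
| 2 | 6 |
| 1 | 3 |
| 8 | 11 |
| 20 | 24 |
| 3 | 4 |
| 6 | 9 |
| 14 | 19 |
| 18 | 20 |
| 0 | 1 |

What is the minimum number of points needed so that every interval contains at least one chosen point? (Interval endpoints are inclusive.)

5

By right end: [0,1]  [1,3]  [3,4]  [2,6]  [6,9]  [8,11]  [14,19]  [18,20]  [20,24]  [19,25]
[0,1] uncovered → point at 1; [3,4] uncovered → point at 4; [6,9] uncovered → point at 9; [14,19] uncovered → point at 19; [20,24] uncovered → point at 24.
Points: 1, 4, 9, 19, 24 (5 total).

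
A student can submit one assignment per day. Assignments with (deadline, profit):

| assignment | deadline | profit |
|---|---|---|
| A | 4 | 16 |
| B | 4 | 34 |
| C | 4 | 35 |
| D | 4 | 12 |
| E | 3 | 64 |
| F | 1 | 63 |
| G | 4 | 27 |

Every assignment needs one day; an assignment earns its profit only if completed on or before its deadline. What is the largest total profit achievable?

196

Take jobs in profit order; each goes to the latest open slot no later than its deadline.
Profit order: E=64 F=63 C=35 B=34 G=27 A=16 D=12
Assign: E→slot 3, F→slot 1, C→slot 4, B→slot 2, G skipped, A skipped, D skipped.
Slots: [1:F] [2:B] [3:E] [4:C]
Profit = 63 + 34 + 64 + 35 = 196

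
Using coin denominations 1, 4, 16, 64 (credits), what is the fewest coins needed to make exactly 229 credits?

Use the largest denomination that fits, subtract, and repeat.
229 − 3×64→37 − 2×16→5 − 1×4→1 − 1×1→0
Total coins = 3 + 2 + 1 + 1 = 7

7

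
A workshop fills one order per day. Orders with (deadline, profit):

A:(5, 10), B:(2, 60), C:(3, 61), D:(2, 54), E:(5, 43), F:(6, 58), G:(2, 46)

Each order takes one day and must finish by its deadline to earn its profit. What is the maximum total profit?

286

Sort by profit descending; place each in the latest free slot ≤ its deadline.
Profit order: C=61 B=60 F=58 D=54 G=46 E=43 A=10
Assign: C→slot 3, B→slot 2, F→slot 6, D→slot 1, G skipped, E→slot 5, A→slot 4.
Slots: [1:D] [2:B] [3:C] [4:A] [5:E] [6:F]
Profit = 54 + 60 + 61 + 10 + 43 + 58 = 286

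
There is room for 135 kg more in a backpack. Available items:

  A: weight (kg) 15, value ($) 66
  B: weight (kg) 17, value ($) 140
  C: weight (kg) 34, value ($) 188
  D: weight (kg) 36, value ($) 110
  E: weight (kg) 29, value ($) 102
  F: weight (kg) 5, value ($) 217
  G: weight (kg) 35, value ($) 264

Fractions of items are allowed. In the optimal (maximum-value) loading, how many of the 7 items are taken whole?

6

Greedy by value/weight ratio, highest first.
Ratios (sorted): F 43.40, B 8.24, G 7.54, C 5.53, A 4.40, E 3.52, D 3.06
take F (5 @ 217); take B (17 @ 140); take G (35 @ 264); take C (34 @ 188); take A (15 @ 66); take E (29 @ 102). Capacity used 135/135.
6 item(s) taken whole.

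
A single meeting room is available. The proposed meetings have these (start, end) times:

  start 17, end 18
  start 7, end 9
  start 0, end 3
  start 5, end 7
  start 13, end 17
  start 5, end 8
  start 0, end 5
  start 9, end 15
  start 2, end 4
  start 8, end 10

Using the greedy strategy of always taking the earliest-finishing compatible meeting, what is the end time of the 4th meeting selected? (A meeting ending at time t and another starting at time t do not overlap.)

Sort by end time and greedily take each interval whose start is ≥ the last chosen end.
By end time: (0,3), (2,4), (0,5), (5,7), (5,8), (7,9), (8,10), (9,15), (13,17), (17,18).
Pick (0,3); next start ≥ 3 → (5,7); next start ≥ 7 → (7,9); next start ≥ 9 → (9,15); next start ≥ 15 → (17,18).
Selected: (0,3) (5,7) (7,9) (9,15) (17,18)

15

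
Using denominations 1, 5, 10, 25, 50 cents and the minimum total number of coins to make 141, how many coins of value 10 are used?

141 − 2×50→41 − 1×25→16 − 1×10→6 − 1×5→1 − 1×1→0
Count of 10: 1

1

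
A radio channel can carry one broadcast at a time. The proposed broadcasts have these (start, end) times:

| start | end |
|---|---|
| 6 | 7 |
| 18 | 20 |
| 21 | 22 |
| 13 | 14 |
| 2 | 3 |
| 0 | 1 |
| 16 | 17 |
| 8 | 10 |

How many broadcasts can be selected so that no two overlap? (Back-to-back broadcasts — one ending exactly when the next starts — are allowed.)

8

By end time: (0,1), (2,3), (6,7), (8,10), (13,14), (16,17), (18,20), (21,22).
Pick (0,1); next start ≥ 1 → (2,3); next start ≥ 3 → (6,7); next start ≥ 7 → (8,10); next start ≥ 10 → (13,14); next start ≥ 14 → (16,17); next start ≥ 17 → (18,20); next start ≥ 20 → (21,22).
Selected 8 broadcasts.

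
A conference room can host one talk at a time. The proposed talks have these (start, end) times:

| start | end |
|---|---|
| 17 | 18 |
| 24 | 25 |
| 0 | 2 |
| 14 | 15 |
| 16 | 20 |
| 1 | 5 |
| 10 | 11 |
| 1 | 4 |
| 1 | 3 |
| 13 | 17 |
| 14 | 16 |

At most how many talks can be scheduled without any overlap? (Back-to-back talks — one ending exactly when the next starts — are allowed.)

5

Order by finish time; keep every interval that doesn't clash with the previous kept one.
By end time: (0,2), (1,3), (1,4), (1,5), (10,11), (14,15), (14,16), (13,17), (17,18), (16,20), (24,25).
Pick (0,2); next start ≥ 2 → (10,11); next start ≥ 11 → (14,15); next start ≥ 15 → (17,18); next start ≥ 18 → (24,25).
Selected 5 talks.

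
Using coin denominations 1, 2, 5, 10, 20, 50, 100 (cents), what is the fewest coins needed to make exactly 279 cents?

7

Greedy: take as many of the largest coin as possible, then repeat with the remainder.
279 = 2×100 + 1×50 + 1×20 + 1×5 + 2×2
Total coins = 2 + 1 + 1 + 1 + 2 = 7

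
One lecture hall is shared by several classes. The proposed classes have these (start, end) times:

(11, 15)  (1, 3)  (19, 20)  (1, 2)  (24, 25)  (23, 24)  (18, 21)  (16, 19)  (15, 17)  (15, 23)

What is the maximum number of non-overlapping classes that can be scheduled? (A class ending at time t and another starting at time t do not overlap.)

Order by finish time; keep every interval that doesn't clash with the previous kept one.
Sorted by end: (1,2)  (1,3)  (11,15)  (15,17)  (16,19)  (19,20)  (18,21)  (15,23)  (23,24)  (24,25)
take (1,2); take (11,15); take (15,17); take (19,20); take (23,24); take (24,25).
Selected 6 classes.

6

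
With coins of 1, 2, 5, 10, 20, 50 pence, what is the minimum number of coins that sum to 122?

122 − 2×50→22 − 1×20→2 − 1×2→0
Total coins = 2 + 1 + 1 = 4

4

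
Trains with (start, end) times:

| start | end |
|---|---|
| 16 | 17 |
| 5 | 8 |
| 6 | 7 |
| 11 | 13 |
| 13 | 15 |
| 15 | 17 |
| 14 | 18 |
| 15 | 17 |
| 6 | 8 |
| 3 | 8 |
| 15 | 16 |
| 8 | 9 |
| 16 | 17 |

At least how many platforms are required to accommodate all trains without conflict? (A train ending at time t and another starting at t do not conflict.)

5

Count concurrent intervals with a sweep; the peak is the room count.
Events (time:±→running): 3:+→1 5:+→2 6:+→3 6:+→4 7:-→3 8:-→2 8:-→1 8:-→0 8:+→1 9:-→0 11:+→1 13:-→0 13:+→1 14:+→2 15:-→1 15:+→2 15:+→3 15:+→4 16:-→3 16:+→4 16:+→5 … peak 5.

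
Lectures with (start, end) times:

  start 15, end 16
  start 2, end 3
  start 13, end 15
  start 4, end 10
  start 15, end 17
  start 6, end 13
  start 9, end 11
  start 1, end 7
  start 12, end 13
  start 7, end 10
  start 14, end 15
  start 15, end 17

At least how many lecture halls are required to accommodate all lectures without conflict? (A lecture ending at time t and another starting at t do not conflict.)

The answer is the maximum number of intervals overlapping at any instant.
Events (time:±→running): 1:+→1 2:+→2 3:-→1 4:+→2 6:+→3 7:-→2 7:+→3 9:+→4 … peak 4.

4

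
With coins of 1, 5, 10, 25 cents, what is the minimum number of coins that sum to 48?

Greedy: take as many of the largest coin as possible, then repeat with the remainder.
48 − 1×25→23 − 2×10→3 − 3×1→0
Total coins = 1 + 2 + 3 = 6

6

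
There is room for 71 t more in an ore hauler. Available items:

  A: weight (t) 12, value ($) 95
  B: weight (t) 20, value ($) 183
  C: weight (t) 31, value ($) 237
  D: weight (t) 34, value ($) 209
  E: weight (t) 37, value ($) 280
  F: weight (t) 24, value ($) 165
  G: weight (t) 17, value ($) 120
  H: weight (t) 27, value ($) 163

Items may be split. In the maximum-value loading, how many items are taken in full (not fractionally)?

3

Greedy by value/weight ratio, highest first.
Order: B (183/20=9.15) > A (95/12=7.92) > C (237/31=7.65) > E (280/37=7.57) > G (120/17=7.06) > F (165/24=6.88) > D (209/34=6.15) > H (163/27=6.04)
Fill: take B (20 @ 183) → take A (12 @ 95) → take C (31 @ 237) → take 8/37 of E → 60.54; 71/71 used.
3 item(s) taken whole; one partial (take 8/37 of E).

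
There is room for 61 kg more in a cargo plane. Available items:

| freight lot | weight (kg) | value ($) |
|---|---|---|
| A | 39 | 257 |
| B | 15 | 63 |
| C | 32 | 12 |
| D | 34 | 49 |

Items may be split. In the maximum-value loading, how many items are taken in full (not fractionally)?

Sort by value per unit weight and fill in that order.
Ratios (sorted): A 6.59, B 4.20, D 1.44, C 0.38
take A (39 @ 257); take B (15 @ 63); take 7/34 of D → 10.09. Capacity used 61/61.
2 item(s) taken whole; one partial (take 7/34 of D).

2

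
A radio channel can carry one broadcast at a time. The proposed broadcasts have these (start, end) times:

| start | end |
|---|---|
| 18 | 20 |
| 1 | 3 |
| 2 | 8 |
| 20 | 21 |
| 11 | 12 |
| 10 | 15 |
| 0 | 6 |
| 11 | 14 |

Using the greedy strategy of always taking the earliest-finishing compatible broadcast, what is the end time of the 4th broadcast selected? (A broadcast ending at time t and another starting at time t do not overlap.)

Sorted by end: (1,3)  (0,6)  (2,8)  (11,12)  (11,14)  (10,15)  (18,20)  (20,21)
take (1,3); skip (2,8); take (11,12); skip (11,14); skip (10,15); take (18,20); take (20,21).
Selected: (1,3) (11,12) (18,20) (20,21)

21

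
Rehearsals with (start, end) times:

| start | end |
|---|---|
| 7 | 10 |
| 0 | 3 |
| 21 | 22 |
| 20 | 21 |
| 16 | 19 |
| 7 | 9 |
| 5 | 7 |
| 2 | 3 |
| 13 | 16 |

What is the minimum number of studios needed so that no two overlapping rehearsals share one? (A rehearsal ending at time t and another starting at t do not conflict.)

2

The answer is the maximum number of intervals overlapping at any instant.
Events (time:±→running): 0:+→1 2:+→2 … peak 2.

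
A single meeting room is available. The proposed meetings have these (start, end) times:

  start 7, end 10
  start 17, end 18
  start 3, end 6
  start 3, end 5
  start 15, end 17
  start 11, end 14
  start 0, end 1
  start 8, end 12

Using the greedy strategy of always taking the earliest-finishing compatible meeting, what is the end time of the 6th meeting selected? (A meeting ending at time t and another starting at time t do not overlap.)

18

Order by finish time; keep every interval that doesn't clash with the previous kept one.
Sorted by end: (0,1)  (3,5)  (3,6)  (7,10)  (8,12)  (11,14)  (15,17)  (17,18)
take (0,1); take (3,5); take (7,10); take (11,14); take (15,17); take (17,18).
Selected: (0,1) (3,5) (7,10) (11,14) (15,17) (17,18)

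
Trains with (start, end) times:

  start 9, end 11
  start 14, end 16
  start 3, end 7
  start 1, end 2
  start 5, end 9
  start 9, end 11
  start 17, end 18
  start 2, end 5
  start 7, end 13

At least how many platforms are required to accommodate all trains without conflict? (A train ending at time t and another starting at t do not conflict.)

The answer is the maximum number of intervals overlapping at any instant.
starts: [1, 2, 3, 5, 7, 9, 9, 14, 17]
ends:   [2, 5, 7, 9, 11, 11, 13, 16, 18]
s1→1 e2→0 s2→1 s3→2 e5→1 s5→2 e7→1 s7→2 e9→1 s9→2 s9→3  — peak 3.

3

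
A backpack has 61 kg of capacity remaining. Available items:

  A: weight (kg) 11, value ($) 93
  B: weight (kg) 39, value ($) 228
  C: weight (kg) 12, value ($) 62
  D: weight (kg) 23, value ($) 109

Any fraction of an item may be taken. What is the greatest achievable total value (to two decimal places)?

Order: A (93/11=8.45) > B (228/39=5.85) > C (62/12=5.17) > D (109/23=4.74)
Fill: take A (11 @ 93) → take B (39 @ 228) → take 11/12 of C → 56.83; 61/61 used.
Total value = 377.83

377.83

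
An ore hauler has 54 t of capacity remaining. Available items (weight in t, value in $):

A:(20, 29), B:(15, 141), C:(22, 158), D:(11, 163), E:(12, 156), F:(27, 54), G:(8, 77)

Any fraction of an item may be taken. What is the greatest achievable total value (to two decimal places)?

Sort by value per unit weight and fill in that order.
Ratios (sorted): D 14.82, E 13.00, G 9.62, B 9.40, C 7.18, F 2.00, A 1.45
take D (11 @ 163); take E (12 @ 156); take G (8 @ 77); take B (15 @ 141); take 8/22 of C → 57.45. Capacity used 54/54.
Total value = 594.45

594.45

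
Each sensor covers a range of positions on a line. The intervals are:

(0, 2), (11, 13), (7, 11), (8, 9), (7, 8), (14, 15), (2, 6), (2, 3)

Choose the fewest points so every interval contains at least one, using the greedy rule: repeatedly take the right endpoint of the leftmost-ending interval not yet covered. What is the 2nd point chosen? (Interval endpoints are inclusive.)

Process intervals by earliest right end; each time one isn't hit yet, stab at its right endpoint.
Sorted: [0,2] [2,3] [2,6] [7,8] [8,9] [7,11] [11,13] [14,15]
{[0,2],[2,3],[2,6]} hit by 2; {[7,8],[8,9],[7,11]} hit by 8; {[11,13]} hit by 13; {[14,15]} hit by 15.
Points: 2, 8, 13, 15 (4 total).

8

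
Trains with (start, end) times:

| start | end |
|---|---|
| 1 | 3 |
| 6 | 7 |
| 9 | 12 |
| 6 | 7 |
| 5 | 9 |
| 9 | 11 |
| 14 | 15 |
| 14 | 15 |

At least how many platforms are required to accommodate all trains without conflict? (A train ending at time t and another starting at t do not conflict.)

3

Events (time:±→running): 1:+→1 3:-→0 5:+→1 6:+→2 6:+→3 … peak 3.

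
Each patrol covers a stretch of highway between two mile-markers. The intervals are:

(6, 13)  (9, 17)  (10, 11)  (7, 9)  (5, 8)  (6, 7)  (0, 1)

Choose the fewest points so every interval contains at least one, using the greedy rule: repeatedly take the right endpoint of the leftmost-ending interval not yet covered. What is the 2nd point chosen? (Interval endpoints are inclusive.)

Sort by right endpoint; whenever an interval is uncovered, place a point at its right end.
Sorted: [0,1] [6,7] [5,8] [7,9] [10,11] [6,13] [9,17]
{[0,1]} hit by 1; {[6,7],[5,8],[7,9]} hit by 7; {[10,11],[6,13],[9,17]} hit by 11.
Points: 1, 7, 11 (3 total).

7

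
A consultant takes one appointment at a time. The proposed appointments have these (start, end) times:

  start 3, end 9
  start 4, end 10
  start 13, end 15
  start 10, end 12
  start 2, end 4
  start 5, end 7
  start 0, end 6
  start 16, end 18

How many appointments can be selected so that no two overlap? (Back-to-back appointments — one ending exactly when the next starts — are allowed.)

5

By end time: (2,4), (0,6), (5,7), (3,9), (4,10), (10,12), (13,15), (16,18).
Pick (2,4); next start ≥ 4 → (5,7); next start ≥ 7 → (10,12); next start ≥ 12 → (13,15); next start ≥ 15 → (16,18).
Selected 5 appointments.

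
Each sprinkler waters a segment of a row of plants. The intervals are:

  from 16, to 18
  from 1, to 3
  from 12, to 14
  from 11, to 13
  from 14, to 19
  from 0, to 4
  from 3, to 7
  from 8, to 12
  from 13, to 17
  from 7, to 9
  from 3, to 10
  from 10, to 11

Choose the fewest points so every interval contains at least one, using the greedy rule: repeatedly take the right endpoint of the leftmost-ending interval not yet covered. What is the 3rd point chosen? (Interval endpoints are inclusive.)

11

Process intervals by earliest right end; each time one isn't hit yet, stab at its right endpoint.
Sorted: [1,3] [0,4] [3,7] [7,9] [3,10] [10,11] [8,12] [11,13] [12,14] [13,17] [16,18] [14,19]
{[1,3],[0,4],[3,7]} hit by 3; {[7,9],[3,10]} hit by 9; {[10,11],[8,12],[11,13]} hit by 11; {[12,14],[13,17]} hit by 14; {[16,18],[14,19]} hit by 18.
Points: 3, 9, 11, 14, 18 (5 total).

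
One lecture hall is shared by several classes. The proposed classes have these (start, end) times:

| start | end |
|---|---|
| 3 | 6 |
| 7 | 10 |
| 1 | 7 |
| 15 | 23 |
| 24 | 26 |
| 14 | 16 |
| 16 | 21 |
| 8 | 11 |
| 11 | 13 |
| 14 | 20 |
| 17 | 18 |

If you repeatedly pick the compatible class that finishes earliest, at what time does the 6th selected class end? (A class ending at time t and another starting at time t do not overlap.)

26

Greedy by earliest finish: after sorting by end time, pick each interval compatible with the last pick.
By end time: (3,6), (1,7), (7,10), (8,11), (11,13), (14,16), (17,18), (14,20), (16,21), (15,23), (24,26).
Pick (3,6); next start ≥ 6 → (7,10); next start ≥ 10 → (11,13); next start ≥ 13 → (14,16); next start ≥ 16 → (17,18); next start ≥ 18 → (24,26).
Selected: (3,6) (7,10) (11,13) (14,16) (17,18) (24,26)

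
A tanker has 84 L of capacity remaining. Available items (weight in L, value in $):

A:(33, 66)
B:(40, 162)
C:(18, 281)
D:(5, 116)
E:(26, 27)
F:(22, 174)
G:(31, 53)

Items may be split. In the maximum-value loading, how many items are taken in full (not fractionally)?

Greedy by value/weight ratio, highest first.
Ratios (sorted): D 23.20, C 15.61, F 7.91, B 4.05, A 2.00, G 1.71, E 1.04
take D (5 @ 116); take C (18 @ 281); take F (22 @ 174); take 39/40 of B → 157.95. Capacity used 84/84.
3 item(s) taken whole; one partial (take 39/40 of B).

3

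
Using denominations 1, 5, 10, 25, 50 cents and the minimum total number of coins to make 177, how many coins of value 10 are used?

0

Greedy: take as many of the largest coin as possible, then repeat with the remainder.
177 = 3×50 + 1×25 + 2×1
Count of 10: 0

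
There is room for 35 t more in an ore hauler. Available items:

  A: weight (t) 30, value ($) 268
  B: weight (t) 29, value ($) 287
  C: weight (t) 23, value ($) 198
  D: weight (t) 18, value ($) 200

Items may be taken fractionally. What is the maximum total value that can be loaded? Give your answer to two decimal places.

Order: D (200/18=11.11) > B (287/29=9.90) > A (268/30=8.93) > C (198/23=8.61)
Fill: take D (18 @ 200) → take 17/29 of B → 168.24; 35/35 used.
Total value = 368.24

368.24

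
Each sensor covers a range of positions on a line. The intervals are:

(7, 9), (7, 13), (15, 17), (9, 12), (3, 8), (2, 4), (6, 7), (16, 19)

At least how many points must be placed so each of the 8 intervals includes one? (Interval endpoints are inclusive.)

4

Process intervals by earliest right end; each time one isn't hit yet, stab at its right endpoint.
Sorted: [2,4] [6,7] [3,8] [7,9] [9,12] [7,13] [15,17] [16,19]
{[2,4]} hit by 4; {[6,7],[3,8],[7,9]} hit by 7; {[9,12],[7,13]} hit by 12; {[15,17],[16,19]} hit by 17.
Points: 4, 7, 12, 17 (4 total).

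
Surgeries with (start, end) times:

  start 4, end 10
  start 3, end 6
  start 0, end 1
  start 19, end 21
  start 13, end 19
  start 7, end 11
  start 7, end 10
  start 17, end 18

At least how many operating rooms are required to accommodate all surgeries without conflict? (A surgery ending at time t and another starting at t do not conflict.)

3

Events (time:±→running): 0:+→1 1:-→0 3:+→1 4:+→2 6:-→1 7:+→2 7:+→3 … peak 3.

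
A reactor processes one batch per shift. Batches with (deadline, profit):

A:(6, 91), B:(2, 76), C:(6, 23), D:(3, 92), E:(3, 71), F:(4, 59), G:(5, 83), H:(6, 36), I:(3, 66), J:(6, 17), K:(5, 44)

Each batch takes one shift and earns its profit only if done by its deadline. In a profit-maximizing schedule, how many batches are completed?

6

Profit order: D=92 A=91 G=83 B=76 E=71 I=66 F=59 K=44 H=36 C=23 J=17
Assign: D→slot 3, A→slot 6, G→slot 5, B→slot 2, E→slot 1, I skipped, F→slot 4, K skipped, H skipped, C skipped, J skipped.
Slots: [1:E] [2:B] [3:D] [4:F] [5:G] [6:A]
6 of 11 scheduled.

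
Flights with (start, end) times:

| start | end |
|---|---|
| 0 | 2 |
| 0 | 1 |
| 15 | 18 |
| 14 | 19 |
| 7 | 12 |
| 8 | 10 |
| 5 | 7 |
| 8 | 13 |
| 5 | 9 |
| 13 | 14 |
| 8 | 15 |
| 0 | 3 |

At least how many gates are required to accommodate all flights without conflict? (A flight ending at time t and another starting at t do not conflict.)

Events (time:±→running): 0:+→1 0:+→2 0:+→3 1:-→2 2:-→1 3:-→0 5:+→1 5:+→2 7:-→1 7:+→2 8:+→3 8:+→4 8:+→5 … peak 5.

5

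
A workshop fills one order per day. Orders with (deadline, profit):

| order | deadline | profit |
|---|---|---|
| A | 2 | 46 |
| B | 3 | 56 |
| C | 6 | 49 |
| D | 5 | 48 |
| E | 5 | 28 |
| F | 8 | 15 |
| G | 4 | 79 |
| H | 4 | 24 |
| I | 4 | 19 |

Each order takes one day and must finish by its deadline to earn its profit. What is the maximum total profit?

Take jobs in profit order; each goes to the latest open slot no later than its deadline.
Profit order: G=79 B=56 C=49 D=48 A=46 E=28 H=24 I=19 F=15
Assign: G→slot 4, B→slot 3, C→slot 6, D→slot 5, A→slot 2, E→slot 1, H skipped, I skipped, F→slot 8.
Slots: [1:E] [2:A] [3:B] [4:G] [5:D] [6:C] [8:F]
Profit = 28 + 46 + 56 + 79 + 48 + 49 + 15 = 321

321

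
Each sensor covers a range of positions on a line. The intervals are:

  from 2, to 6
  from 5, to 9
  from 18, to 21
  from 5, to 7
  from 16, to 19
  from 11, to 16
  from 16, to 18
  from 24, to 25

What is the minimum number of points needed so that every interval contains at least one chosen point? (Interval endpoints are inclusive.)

4

Sort by right endpoint; whenever an interval is uncovered, place a point at its right end.
Sorted: [2,6] [5,7] [5,9] [11,16] [16,18] [16,19] [18,21] [24,25]
{[2,6],[5,7],[5,9]} hit by 6; {[11,16],[16,18],[16,19]} hit by 16; {[18,21]} hit by 21; {[24,25]} hit by 25.
Points: 6, 16, 21, 25 (4 total).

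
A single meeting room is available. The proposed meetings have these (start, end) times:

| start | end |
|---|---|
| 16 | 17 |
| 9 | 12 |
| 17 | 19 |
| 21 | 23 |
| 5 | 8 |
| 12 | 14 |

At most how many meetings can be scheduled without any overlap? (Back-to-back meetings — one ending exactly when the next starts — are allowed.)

Sorted by end: (5,8)  (9,12)  (12,14)  (16,17)  (17,19)  (21,23)
take (5,8); take (9,12); take (12,14); take (16,17); take (17,19); take (21,23).
Selected 6 meetings.

6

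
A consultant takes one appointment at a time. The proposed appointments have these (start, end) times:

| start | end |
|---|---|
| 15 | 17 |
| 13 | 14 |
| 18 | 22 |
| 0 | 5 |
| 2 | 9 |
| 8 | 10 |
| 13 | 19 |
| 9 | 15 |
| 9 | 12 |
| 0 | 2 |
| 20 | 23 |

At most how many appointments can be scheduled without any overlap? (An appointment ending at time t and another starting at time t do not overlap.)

Sorted by end: (0,2)  (0,5)  (2,9)  (8,10)  (9,12)  (13,14)  (9,15)  (15,17)  (13,19)  (18,22)  (20,23)
take (0,2); skip (0,5); take (2,9); take (9,12); take (13,14); take (15,17); take (18,22); skip (20,23).
Selected 6 appointments.

6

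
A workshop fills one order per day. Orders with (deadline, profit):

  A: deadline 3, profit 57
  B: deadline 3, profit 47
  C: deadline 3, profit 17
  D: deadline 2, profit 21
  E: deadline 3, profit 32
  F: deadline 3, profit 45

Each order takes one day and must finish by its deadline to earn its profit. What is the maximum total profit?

149

Take jobs in profit order; each goes to the latest open slot no later than its deadline.
By profit: A(d3,57), B(d3,47), F(d3,45), E(d3,32), D(d2,21), C(d3,17)
A→slot 3; B→slot 2; F→slot 1; E skipped; D skipped; C skipped.
Profit = 45 + 47 + 57 = 149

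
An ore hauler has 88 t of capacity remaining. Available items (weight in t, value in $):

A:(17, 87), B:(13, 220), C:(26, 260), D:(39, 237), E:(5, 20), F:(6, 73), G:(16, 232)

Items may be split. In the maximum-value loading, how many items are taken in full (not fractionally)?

4

Order: B (220/13=16.92) > G (232/16=14.50) > F (73/6=12.17) > C (260/26=10.00) > D (237/39=6.08) > A (87/17=5.12) > E (20/5=4.00)
Fill: take B (13 @ 220) → take G (16 @ 232) → take F (6 @ 73) → take C (26 @ 260) → take 27/39 of D → 164.08; 88/88 used.
4 item(s) taken whole; one partial (take 27/39 of D).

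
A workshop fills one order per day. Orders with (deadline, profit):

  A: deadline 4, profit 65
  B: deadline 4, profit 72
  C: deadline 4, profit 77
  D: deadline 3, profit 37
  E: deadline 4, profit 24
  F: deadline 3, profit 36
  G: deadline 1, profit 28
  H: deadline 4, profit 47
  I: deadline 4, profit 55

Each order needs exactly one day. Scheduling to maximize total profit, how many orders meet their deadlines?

4

Take jobs in profit order; each goes to the latest open slot no later than its deadline.
By profit: C(d4,77), B(d4,72), A(d4,65), I(d4,55), H(d4,47), D(d3,37), F(d3,36), G(d1,28), E(d4,24)
C→slot 4; B→slot 3; A→slot 2; I→slot 1; H skipped; D skipped; F skipped; G skipped; E skipped.
4 of 9 scheduled.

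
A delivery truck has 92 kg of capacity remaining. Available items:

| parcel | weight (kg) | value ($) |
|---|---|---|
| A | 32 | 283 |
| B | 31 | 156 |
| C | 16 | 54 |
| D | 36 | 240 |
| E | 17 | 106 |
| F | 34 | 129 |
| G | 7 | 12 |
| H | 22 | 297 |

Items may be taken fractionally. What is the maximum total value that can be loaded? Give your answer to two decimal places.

832.47

Sort by value per unit weight and fill in that order.
Ratios (sorted): H 13.50, A 8.84, D 6.67, E 6.24, B 5.03, F 3.79, C 3.38, G 1.71
take H (22 @ 297); take A (32 @ 283); take D (36 @ 240); take 2/17 of E → 12.47. Capacity used 92/92.
Total value = 832.47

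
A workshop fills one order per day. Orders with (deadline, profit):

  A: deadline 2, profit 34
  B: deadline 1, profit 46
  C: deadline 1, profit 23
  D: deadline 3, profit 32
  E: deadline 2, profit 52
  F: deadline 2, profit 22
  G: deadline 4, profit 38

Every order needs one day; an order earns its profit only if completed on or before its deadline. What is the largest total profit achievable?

168

Sort by profit descending; place each in the latest free slot ≤ its deadline.
By profit: E(d2,52), B(d1,46), G(d4,38), A(d2,34), D(d3,32), C(d1,23), F(d2,22)
E→slot 2; B→slot 1; G→slot 4; A skipped; D→slot 3; C skipped; F skipped.
Profit = 46 + 52 + 32 + 38 = 168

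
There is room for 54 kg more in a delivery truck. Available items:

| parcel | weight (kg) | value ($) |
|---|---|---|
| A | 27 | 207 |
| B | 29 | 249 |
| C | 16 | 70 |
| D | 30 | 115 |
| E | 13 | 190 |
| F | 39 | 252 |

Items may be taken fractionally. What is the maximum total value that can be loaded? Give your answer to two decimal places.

531.00

Ratios (sorted): E 14.62, B 8.59, A 7.67, F 6.46, C 4.38, D 3.83
take E (13 @ 190); take B (29 @ 249); take 12/27 of A → 92.00. Capacity used 54/54.
Total value = 531.00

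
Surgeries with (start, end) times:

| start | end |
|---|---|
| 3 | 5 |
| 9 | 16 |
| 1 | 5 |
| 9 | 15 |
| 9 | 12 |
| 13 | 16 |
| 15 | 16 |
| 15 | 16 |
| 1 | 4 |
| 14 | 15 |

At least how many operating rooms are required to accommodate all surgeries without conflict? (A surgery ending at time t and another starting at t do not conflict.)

4

Count concurrent intervals with a sweep; the peak is the room count.
starts: [1, 1, 3, 9, 9, 9, 13, 14, 15, 15]
ends:   [4, 5, 5, 12, 15, 15, 16, 16, 16, 16]
s1→1 s1→2 s3→3 e4→2 e5→1 e5→0 s9→1 s9→2 s9→3 e12→2 s13→3 s14→4  — peak 4.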